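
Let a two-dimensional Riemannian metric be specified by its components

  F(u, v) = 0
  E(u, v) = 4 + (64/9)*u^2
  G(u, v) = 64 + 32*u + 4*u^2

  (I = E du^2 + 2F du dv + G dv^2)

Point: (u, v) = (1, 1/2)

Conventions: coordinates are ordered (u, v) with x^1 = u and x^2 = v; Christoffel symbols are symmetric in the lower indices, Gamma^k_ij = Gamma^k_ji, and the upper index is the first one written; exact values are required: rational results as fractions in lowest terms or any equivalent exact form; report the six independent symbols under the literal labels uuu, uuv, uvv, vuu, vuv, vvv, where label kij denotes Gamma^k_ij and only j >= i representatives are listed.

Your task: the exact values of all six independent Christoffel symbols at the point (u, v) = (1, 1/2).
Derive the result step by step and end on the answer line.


E = 100/9, F = 0, G = 100 at the point
E_u = 128/9, E_v = 0, F_u = 0, F_v = 0, G_u = 40, G_v = 0
EG - F^2 = 10000/9;  g^inv = (9/10000) * [[100, 0], [0, 100/9]]
first-kind symbols [ij,l] = (1/2)(d_i g_jl + d_j g_il - d_l g_ij): [uu,u] = E_u/2 = 64/9, [uu,v] = F_u - E_v/2 = 0, [uv,u] = E_v/2 = 0, [uv,v] = G_u/2 = 20, [vv,u] = F_v - G_u/2 = -20, [vv,v] = G_v/2 = 0
Gamma^u_ij = (G*[ij,u] - F*[ij,v])/(EG - F^2), Gamma^v_ij = (E*[ij,v] - F*[ij,u])/(EG - F^2)

Answer: Gamma_uuu = 16/25, Gamma_uuv = 0, Gamma_uvv = -9/5, Gamma_vuu = 0, Gamma_vuv = 1/5, Gamma_vvv = 0


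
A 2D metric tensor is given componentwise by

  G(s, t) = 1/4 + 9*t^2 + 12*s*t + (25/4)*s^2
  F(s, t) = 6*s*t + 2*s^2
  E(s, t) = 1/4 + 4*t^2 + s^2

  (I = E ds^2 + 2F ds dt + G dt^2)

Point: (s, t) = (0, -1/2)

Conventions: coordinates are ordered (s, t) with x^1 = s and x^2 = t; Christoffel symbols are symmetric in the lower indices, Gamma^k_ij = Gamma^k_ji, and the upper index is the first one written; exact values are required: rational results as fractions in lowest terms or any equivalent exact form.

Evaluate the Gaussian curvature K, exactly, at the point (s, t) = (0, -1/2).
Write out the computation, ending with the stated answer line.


E = 5/4, F = 0, G = 5/2, EG - F^2 = 25/8 at the point
E_s = 0, E_t = -4, F_s = -3, F_t = 0, G_s = -6, G_t = -9
E_tt = 8, F_st = 6, G_ss = 25/2
By Brioschi, K is (det M1 - det M2) divided by (EG - F^2) squared.
M1 = [[-E_tt/2 + F_st - G_ss/2, E_s/2, F_s - E_t/2], [F_t - G_s/2, E, F], [G_t/2, F, G]] = [[-17/4, 0, -1], [3, 5/4, 0], [-9/2, 0, 5/2]]; det M1 = -605/32
M2 = [[0, E_t/2, G_s/2], [E_t/2, E, F], [G_s/2, F, G]] = [[0, -2, -3], [-2, 5/4, 0], [-3, 0, 5/2]]; det M2 = -85/4
det M1 - det M2 = 75/32; K = 75/32 / (25/8)^2 = 6/25

Answer: K = 6/25


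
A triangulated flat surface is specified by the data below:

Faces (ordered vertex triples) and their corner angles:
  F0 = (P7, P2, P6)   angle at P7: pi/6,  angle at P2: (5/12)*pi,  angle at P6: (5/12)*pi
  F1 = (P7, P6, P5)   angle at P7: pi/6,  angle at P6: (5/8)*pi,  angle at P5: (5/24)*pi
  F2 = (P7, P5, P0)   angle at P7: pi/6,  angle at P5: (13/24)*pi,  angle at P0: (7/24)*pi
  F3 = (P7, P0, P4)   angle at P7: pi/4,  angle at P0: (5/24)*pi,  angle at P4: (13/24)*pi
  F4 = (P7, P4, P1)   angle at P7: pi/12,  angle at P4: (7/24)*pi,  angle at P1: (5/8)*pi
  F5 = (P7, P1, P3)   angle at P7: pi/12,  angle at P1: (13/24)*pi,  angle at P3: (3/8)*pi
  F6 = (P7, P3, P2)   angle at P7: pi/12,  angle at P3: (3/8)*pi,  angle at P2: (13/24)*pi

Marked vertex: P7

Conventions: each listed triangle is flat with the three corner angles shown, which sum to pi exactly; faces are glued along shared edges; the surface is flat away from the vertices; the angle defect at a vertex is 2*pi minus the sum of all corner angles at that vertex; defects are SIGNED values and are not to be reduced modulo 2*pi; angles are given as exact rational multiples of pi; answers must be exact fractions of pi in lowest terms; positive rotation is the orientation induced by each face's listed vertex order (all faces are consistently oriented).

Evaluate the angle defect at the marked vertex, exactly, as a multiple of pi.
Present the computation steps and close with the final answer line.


Sum of corner angles at P7: pi
defect = 2*pi - pi

Answer: defect(P7) = pi


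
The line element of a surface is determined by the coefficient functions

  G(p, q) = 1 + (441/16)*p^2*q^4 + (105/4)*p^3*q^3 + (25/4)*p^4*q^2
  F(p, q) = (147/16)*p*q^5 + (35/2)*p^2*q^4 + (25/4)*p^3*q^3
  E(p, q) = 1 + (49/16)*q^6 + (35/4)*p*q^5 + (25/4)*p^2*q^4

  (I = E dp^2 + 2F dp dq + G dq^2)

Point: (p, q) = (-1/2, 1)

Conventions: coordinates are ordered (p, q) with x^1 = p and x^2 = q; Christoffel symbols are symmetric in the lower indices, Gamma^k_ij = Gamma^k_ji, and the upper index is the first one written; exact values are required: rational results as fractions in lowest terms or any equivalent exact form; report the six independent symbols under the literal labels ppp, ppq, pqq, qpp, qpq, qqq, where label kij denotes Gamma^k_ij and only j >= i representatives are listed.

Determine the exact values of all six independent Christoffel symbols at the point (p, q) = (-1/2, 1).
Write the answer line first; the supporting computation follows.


Answer: Gamma_ppp = 5/21, Gamma_ppq = 11/42, Gamma_pqq = -37/84, Gamma_qpp = -20/21, Gamma_qpq = -22/21, Gamma_qqq = 37/21

E = 5/4, F = -1, G = 5 at the point
E_p = 5/2, E_q = 11/4, F_p = -29/8, F_q = -125/16, G_p = -11, G_q = 37/2
EG - F^2 = 21/4;  g^inv = (4/21) * [[5, 1], [1, 5/4]]
first-kind symbols [ij,l] = (1/2)(d_i g_jl + d_j g_il - d_l g_ij): [pp,p] = E_p/2 = 5/4, [pp,q] = F_p - E_q/2 = -5, [pq,p] = E_q/2 = 11/8, [pq,q] = G_p/2 = -11/2, [qq,p] = F_q - G_p/2 = -37/16, [qq,q] = G_q/2 = 37/4
Gamma^p_ij = (G*[ij,p] - F*[ij,q])/(EG - F^2), Gamma^q_ij = (E*[ij,q] - F*[ij,p])/(EG - F^2)


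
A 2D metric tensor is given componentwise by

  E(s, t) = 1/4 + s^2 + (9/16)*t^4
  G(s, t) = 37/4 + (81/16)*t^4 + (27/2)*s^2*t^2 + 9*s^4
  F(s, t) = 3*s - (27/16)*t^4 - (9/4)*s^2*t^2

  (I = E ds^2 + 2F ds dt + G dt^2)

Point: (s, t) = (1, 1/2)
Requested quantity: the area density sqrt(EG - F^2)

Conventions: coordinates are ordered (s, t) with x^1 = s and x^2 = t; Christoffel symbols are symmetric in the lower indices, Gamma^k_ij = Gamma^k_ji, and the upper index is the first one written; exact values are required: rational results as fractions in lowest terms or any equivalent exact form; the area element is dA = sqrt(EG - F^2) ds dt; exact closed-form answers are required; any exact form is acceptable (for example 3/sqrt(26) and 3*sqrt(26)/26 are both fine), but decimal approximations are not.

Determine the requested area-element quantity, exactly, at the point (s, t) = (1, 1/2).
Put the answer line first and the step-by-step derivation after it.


Answer: sqrt(EG - F^2) = sqrt(23306)/32

E = 329/256, F = 597/256, G = 5617/256; EG - F^2 = 11653/512


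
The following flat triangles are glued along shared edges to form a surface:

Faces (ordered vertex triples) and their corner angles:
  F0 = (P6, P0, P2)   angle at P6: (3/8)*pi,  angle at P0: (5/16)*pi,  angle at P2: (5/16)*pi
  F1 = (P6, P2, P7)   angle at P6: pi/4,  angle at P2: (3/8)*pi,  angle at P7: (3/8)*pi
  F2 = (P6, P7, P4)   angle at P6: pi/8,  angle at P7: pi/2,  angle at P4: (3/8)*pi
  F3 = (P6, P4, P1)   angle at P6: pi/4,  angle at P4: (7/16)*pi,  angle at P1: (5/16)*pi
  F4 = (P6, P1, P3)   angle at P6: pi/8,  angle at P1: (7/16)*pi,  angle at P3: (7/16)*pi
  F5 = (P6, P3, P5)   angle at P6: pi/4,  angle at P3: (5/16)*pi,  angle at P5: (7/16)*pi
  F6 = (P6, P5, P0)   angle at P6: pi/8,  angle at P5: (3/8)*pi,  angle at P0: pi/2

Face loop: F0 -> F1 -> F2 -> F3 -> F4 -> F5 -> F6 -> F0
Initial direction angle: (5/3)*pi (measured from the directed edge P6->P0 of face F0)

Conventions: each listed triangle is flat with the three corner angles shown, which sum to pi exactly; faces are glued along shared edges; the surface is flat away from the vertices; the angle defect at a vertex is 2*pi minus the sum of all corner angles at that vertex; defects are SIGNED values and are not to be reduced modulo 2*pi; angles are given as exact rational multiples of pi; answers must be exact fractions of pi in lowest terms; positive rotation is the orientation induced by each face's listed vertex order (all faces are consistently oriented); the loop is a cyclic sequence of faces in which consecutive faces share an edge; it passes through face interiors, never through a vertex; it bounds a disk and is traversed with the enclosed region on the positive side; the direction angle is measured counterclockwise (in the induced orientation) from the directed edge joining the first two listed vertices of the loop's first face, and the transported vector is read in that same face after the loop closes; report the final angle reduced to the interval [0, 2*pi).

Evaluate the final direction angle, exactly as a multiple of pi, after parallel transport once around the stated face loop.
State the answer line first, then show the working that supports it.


Answer: final direction angle = pi/6

enclosed vertex P6: corner angles sum to (3/2)*pi, defect = 2*pi - (3/2)*pi = pi/2
by Gauss-Bonnet the loop rotates the vector by the enclosed defect sum (positive orientation, mod 2*pi)
final angle = (5/3)*pi + pi/2 = pi/6 (mod 2*pi)


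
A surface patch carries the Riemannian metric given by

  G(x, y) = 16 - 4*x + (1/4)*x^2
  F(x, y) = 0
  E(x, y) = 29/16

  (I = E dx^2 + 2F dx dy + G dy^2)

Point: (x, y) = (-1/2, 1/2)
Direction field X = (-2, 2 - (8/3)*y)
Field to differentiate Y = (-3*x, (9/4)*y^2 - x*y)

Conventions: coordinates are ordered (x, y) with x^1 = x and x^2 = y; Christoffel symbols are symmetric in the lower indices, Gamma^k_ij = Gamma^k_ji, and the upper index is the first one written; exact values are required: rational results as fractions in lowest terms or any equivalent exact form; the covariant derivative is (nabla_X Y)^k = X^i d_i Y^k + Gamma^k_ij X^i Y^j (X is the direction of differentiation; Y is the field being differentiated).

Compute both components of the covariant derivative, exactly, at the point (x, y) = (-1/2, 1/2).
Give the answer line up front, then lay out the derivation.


Answer: (nabla_X Y)^x = 2309/348, (nabla_X Y)^y = 593/204

E = 29/16, F = 0, G = 289/16 at the point
E_x = 0, E_y = 0, F_x = 0, F_y = 0, G_x = -17/4, G_y = 0
EG - F^2 = 8381/256;  g^inv = (256/8381) * [[289/16, 0], [0, 29/16]]
first-kind symbols [ij,l] = (1/2)(d_i g_jl + d_j g_il - d_l g_ij): [xx,x] = E_x/2 = 0, [xx,y] = F_x - E_y/2 = 0, [xy,x] = E_y/2 = 0, [xy,y] = G_x/2 = -17/8, [yy,x] = F_y - G_x/2 = 17/8, [yy,y] = G_y/2 = 0
Gamma^x_ij = (G*[ij,x] - F*[ij,y])/(EG - F^2), Gamma^y_ij = (E*[ij,y] - F*[ij,x])/(EG - F^2)
Gamma_xxx = 0, Gamma_xxy = 0, Gamma_xyy = 34/29, Gamma_yxx = 0, Gamma_yxy = -2/17, Gamma_yyy = 0
X = (-2, 2/3), Y = (3/2, 13/16) at the point


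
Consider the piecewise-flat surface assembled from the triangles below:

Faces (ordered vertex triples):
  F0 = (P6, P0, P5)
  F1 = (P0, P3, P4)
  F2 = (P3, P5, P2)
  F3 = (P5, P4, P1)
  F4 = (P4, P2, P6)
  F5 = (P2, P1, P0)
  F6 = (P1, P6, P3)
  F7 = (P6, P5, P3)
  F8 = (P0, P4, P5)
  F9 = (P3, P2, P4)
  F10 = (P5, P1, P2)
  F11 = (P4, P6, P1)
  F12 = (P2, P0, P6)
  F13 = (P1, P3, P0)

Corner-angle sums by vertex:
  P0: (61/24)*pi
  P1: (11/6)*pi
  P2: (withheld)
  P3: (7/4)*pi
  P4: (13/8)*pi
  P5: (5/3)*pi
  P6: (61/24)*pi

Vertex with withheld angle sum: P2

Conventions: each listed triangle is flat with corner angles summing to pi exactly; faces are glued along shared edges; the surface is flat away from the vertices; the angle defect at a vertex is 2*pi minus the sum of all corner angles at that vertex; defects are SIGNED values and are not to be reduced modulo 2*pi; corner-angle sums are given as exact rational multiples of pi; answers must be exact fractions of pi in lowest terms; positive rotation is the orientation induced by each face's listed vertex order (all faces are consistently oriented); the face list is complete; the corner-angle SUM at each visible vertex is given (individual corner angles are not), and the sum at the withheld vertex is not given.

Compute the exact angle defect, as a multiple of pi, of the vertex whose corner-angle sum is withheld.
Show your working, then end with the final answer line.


V = 7, E = 21, F = 14; chi = V - E + F = 0
Gauss-Bonnet: total defect = 2*pi*chi = 0; visible defects sum to pi/24

Answer: defect(P2) = -pi/24


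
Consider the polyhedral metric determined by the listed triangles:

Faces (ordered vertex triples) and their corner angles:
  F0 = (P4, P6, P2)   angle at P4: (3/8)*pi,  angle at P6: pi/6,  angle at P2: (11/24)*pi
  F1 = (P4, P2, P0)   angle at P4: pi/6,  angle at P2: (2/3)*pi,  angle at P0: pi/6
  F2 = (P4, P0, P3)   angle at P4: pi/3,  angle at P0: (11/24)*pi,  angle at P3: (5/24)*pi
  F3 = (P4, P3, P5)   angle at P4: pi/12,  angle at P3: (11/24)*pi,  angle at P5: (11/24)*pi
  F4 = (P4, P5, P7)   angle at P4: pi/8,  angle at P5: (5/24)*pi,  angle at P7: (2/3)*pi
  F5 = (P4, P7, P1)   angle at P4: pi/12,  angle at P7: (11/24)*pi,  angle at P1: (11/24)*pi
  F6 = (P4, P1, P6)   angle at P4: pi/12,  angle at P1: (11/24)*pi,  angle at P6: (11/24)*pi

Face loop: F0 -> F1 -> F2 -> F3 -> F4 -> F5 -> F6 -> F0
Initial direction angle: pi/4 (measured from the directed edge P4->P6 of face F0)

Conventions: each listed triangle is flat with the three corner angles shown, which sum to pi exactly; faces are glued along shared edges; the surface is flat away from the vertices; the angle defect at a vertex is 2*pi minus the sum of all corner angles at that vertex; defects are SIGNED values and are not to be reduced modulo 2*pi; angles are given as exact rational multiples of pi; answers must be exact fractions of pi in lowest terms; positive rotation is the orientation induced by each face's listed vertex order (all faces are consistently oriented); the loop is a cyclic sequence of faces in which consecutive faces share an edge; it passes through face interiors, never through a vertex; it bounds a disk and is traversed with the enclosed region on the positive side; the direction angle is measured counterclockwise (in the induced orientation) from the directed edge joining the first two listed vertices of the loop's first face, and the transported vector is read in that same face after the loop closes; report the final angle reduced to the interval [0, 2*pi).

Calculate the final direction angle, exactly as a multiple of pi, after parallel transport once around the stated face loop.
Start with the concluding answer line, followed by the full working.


Answer: final direction angle = pi

enclosed vertex P4: corner angles sum to (5/4)*pi, defect = 2*pi - (5/4)*pi = (3/4)*pi
adding the enclosed defects to the starting angle (mod 2*pi, induced orientation) gives the holonomy
final angle = pi/4 + (3/4)*pi = pi (mod 2*pi)


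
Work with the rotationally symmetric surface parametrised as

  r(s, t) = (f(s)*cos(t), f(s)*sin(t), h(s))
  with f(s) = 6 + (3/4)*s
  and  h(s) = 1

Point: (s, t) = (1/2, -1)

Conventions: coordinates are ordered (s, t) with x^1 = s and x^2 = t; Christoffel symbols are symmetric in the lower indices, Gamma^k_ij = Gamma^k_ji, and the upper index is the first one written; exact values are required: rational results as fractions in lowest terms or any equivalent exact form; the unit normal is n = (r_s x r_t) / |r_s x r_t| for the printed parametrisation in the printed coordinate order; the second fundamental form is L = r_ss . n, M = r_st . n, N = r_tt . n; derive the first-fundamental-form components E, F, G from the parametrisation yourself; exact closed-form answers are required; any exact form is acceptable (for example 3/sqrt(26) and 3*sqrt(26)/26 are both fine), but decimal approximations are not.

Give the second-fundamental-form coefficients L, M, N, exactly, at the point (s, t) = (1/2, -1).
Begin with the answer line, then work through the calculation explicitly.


Answer: L = 0, M = 0, N = 0

f = 51/8, f' = 3/4, f'' = 0, h' = 0, h'' = 0
E = 9/16, F = 0, G = 2601/64; answer radicand W^2 = 9/16
unnormalised second-form numerators: l = 0, m = 0, n = 0; L = l/sqrt(9/16), and similarly M = m/sqrt(W^2), N = n/sqrt(W^2)


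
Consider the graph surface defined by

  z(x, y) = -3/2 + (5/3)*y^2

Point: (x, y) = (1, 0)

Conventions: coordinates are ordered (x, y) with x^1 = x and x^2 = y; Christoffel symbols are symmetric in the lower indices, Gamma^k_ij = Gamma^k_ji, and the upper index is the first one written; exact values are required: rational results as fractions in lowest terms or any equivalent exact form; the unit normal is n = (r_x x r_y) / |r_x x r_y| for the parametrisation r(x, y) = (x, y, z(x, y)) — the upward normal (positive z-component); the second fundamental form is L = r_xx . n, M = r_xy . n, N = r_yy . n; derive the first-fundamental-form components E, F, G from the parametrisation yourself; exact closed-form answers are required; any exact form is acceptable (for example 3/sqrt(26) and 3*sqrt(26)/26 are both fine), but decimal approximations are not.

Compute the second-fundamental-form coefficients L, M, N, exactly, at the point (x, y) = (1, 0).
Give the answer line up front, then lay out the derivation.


Answer: L = 0, M = 0, N = 10/3

z_x = 0, z_y = 0, z_xx = 0, z_xy = 0, z_yy = 10/3
E = 1, F = 0, G = 1; answer radicand W^2 = 1
unnormalised second-form numerators: l = 0, m = 0, n = 10/3; L = l/sqrt(1), and similarly M = m/sqrt(W^2), N = n/sqrt(W^2)


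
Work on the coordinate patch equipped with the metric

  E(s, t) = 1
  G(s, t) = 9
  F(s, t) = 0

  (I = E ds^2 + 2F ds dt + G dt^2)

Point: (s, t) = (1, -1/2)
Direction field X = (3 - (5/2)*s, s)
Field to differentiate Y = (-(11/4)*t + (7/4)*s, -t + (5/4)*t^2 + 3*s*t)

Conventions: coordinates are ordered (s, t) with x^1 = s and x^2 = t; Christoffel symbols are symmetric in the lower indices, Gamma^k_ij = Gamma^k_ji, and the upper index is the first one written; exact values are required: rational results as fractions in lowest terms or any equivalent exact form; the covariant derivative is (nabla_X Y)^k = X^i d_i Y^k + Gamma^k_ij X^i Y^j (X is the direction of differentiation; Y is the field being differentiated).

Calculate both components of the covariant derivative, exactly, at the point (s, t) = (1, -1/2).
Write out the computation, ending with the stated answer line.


E = 1, F = 0, G = 9 at the point
E_s = 0, E_t = 0, F_s = 0, F_t = 0, G_s = 0, G_t = 0
EG - F^2 = 9;  g^inv = (1/9) * [[9, 0], [0, 1]]
first-kind symbols [ij,l] = (1/2)(d_i g_jl + d_j g_il - d_l g_ij): [ss,s] = E_s/2 = 0, [ss,t] = F_s - E_t/2 = 0, [st,s] = E_t/2 = 0, [st,t] = G_s/2 = 0, [tt,s] = F_t - G_s/2 = 0, [tt,t] = G_t/2 = 0
Gamma^s_ij = (G*[ij,s] - F*[ij,t])/(EG - F^2), Gamma^t_ij = (E*[ij,t] - F*[ij,s])/(EG - F^2)
Gamma_sss = 0, Gamma_sst = 0, Gamma_stt = 0, Gamma_tss = 0, Gamma_tst = 0, Gamma_ttt = 0
X = (1/2, 1), Y = (25/8, -11/16) at the point

Answer: (nabla_X Y)^s = -15/8, (nabla_X Y)^t = 0


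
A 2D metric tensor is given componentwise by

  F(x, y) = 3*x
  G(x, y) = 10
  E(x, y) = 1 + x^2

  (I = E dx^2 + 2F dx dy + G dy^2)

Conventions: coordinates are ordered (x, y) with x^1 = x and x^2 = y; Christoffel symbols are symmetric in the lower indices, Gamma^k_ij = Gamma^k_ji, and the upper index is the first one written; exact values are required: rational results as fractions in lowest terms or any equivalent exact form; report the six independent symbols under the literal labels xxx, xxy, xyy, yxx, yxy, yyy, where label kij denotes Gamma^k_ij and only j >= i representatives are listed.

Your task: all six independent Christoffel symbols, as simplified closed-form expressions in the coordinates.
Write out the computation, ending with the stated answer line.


E = 1 + x^2; F = 3*x; G = 10
Gamma^k_ij = (1/2) g^{kl} (d_i g_jl + d_j g_il - d_l g_ij), with g^inv = (1/(EG-F^2)) [[G, -F], [-F, E]]
first partials: E_x = 2*x, E_y = 0, F_x = 3, F_y = 0, G_x = 0, G_y = 0
D = EG - F^2 = 10 + x^2
expanded: Gamma^x_xx = (G E_x - 2F F_x + F E_y)/(2D), Gamma^x_xy = (G E_y - F G_x)/(2D), Gamma^x_yy = (2G F_y - G G_x - F G_y)/(2D), Gamma^y_xx = (2E F_x - E E_y - F E_x)/(2D), Gamma^y_xy = (E G_x - F E_y)/(2D), Gamma^y_yy = (E G_y - 2F F_y + F G_x)/(2D); substitute and cancel common factors

Answer: Gamma_xxx = x/(x^2 + 10), Gamma_xxy = 0, Gamma_xyy = 0, Gamma_yxx = 3/(x^2 + 10), Gamma_yxy = 0, Gamma_yyy = 0


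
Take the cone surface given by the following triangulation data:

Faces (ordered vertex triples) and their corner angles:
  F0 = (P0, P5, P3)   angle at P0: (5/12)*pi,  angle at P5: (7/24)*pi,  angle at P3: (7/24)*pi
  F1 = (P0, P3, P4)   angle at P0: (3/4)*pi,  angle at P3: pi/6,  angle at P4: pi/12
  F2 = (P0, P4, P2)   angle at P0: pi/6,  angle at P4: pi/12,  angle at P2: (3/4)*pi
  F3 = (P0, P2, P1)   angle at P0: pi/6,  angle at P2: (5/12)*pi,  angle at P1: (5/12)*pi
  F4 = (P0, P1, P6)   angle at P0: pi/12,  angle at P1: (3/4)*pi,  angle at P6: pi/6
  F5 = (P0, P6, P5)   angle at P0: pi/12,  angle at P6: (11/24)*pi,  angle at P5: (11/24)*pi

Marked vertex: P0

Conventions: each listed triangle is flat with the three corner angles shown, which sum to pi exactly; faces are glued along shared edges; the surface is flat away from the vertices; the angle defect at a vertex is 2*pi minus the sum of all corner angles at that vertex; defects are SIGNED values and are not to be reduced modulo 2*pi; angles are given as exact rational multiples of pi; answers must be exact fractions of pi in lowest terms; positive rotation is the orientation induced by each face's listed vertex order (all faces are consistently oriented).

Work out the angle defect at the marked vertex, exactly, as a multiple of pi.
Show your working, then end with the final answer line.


Sum of corner angles at P0: (5/3)*pi
defect = 2*pi - (5/3)*pi

Answer: defect(P0) = pi/3


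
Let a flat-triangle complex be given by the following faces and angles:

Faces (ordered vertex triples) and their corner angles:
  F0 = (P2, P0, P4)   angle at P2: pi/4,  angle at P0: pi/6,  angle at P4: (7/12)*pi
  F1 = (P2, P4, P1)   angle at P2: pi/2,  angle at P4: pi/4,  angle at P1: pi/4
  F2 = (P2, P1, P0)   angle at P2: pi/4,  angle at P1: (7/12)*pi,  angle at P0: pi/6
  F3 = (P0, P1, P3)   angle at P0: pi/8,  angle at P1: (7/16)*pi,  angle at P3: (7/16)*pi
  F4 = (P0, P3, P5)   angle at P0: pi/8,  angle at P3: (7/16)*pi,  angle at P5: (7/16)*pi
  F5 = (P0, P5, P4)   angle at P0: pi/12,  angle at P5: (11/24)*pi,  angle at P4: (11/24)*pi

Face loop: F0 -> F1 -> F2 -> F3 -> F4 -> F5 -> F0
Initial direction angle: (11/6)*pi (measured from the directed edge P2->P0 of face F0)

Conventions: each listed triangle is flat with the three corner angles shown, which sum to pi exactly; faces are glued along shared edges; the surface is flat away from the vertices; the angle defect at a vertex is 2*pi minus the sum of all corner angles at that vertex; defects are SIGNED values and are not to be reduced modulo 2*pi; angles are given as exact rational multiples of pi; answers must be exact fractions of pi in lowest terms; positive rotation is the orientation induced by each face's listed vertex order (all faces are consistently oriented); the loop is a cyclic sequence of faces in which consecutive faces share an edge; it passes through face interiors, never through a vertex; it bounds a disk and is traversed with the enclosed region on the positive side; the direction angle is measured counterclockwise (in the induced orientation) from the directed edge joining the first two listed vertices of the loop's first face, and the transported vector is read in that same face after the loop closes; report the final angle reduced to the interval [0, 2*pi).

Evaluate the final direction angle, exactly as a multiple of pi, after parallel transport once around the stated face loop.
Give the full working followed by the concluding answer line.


enclosed vertex P0: corner angles sum to (2/3)*pi, defect = 2*pi - (2/3)*pi = (4/3)*pi
enclosed vertex P2: corner angles sum to pi, defect = 2*pi - pi = pi
summing the enclosed defects onto the initial angle, mod 2*pi in the induced orientation:
final angle = (11/6)*pi + (7/3)*pi = pi/6 (mod 2*pi)

Answer: final direction angle = pi/6


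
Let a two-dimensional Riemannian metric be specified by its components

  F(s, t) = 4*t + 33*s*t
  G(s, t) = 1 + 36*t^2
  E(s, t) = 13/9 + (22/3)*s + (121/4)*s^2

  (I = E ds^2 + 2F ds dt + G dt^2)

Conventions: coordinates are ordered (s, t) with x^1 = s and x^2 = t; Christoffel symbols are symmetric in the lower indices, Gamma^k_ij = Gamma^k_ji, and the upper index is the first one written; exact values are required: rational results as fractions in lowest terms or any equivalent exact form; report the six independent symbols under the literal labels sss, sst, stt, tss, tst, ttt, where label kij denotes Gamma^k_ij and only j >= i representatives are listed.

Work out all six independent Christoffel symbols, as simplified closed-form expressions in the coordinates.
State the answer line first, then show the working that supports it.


Answer: Gamma_sss = (1089*s + 132)/(1089*s^2 + 264*s + 1296*t^2 + 52), Gamma_sst = 0, Gamma_stt = (1188*s + 144)/(1089*s^2 + 264*s + 1296*t^2 + 52), Gamma_tss = 1188*t/(1089*s^2 + 264*s + 1296*t^2 + 52), Gamma_tst = 0, Gamma_ttt = 1296*t/(1089*s^2 + 264*s + 1296*t^2 + 52)

E = 13/9 + (22/3)*s + (121/4)*s^2; F = 4*t + 33*s*t; G = 1 + 36*t^2
Gamma^k_ij = (1/2) g^{kl} (d_i g_jl + d_j g_il - d_l g_ij), with g^inv = (1/(EG-F^2)) [[G, -F], [-F, E]]
first partials: E_s = 22/3 + (121/2)*s, E_t = 0, F_s = 33*t, F_t = 4 + 33*s, G_s = 0, G_t = 72*t
D = EG - F^2 = 13/9 + (22/3)*s + 36*t^2 + (121/4)*s^2
expanded: Gamma^s_ss = (G E_s - 2F F_s + F E_t)/(2D), Gamma^s_st = (G E_t - F G_s)/(2D), Gamma^s_tt = (2G F_t - G G_s - F G_t)/(2D), Gamma^t_ss = (2E F_s - E E_t - F E_s)/(2D), Gamma^t_st = (E G_s - F E_t)/(2D), Gamma^t_tt = (E G_t - 2F F_t + F G_s)/(2D); substitute and cancel common factors


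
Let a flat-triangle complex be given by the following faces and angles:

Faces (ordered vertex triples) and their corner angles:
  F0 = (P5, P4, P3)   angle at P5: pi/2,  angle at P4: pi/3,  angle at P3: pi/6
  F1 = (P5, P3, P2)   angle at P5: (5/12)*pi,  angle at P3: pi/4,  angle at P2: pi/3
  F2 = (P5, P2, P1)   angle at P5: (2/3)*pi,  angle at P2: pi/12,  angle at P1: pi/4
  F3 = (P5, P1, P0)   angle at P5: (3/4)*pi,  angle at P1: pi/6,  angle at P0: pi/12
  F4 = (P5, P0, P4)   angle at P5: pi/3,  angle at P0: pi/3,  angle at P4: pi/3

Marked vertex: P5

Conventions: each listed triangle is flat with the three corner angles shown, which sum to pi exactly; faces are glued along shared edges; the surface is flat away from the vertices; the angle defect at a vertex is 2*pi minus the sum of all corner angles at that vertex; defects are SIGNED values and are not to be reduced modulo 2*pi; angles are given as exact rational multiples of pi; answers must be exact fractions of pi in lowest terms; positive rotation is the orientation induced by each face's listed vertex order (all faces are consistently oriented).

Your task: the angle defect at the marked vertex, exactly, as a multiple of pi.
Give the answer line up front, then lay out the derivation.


Answer: defect(P5) = (-2/3)*pi

Sum of corner angles at P5: (8/3)*pi
defect = 2*pi - (8/3)*pi


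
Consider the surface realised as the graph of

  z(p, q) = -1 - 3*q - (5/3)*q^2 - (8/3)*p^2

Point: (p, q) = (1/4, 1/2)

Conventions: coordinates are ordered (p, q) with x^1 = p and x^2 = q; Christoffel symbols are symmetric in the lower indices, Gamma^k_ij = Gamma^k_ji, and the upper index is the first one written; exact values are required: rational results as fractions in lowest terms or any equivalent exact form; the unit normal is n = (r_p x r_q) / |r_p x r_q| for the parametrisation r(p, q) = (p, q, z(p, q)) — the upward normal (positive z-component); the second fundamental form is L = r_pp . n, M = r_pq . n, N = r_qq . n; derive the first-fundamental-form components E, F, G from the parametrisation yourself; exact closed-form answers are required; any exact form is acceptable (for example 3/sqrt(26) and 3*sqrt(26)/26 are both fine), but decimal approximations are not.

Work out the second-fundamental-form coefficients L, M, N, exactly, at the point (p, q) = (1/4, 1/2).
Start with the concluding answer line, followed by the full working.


Answer: L = -16*sqrt(221)/221, M = 0, N = -10*sqrt(221)/221

z_p = -4/3, z_q = -14/3, z_pp = -16/3, z_pq = 0, z_qq = -10/3
E = 25/9, F = 56/9, G = 205/9; answer radicand W^2 = 221/9
unnormalised second-form numerators: l = -16/3, m = 0, n = -10/3; L = l/sqrt(221/9), and similarly M = m/sqrt(W^2), N = n/sqrt(W^2)


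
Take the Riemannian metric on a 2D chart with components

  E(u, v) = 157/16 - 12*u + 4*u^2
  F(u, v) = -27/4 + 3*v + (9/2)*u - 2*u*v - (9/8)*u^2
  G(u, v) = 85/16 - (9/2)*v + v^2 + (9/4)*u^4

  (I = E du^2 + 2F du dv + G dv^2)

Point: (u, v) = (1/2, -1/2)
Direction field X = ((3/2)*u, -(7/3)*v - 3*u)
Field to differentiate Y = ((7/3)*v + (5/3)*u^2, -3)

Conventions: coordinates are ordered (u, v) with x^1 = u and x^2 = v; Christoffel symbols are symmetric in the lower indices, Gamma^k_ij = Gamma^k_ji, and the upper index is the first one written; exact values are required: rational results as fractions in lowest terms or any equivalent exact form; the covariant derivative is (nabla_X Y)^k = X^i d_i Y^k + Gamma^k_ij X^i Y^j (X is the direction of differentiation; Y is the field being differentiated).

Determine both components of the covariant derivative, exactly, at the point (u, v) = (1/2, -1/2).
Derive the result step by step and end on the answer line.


E = 77/16, F = -185/32, G = 509/64 at the point
E_u = -8, E_v = 0, F_u = 35/8, F_v = 2, G_u = 9/8, G_v = -11/2
EG - F^2 = 621/128;  g^inv = (128/621) * [[509/64, 185/32], [185/32, 77/16]]
first-kind symbols [ij,l] = (1/2)(d_i g_jl + d_j g_il - d_l g_ij): [uu,u] = E_u/2 = -4, [uu,v] = F_u - E_v/2 = 35/8, [uv,u] = E_v/2 = 0, [uv,v] = G_u/2 = 9/16, [vv,u] = F_v - G_u/2 = 23/16, [vv,v] = G_v/2 = -11/4
Gamma^u_ij = (G*[ij,u] - F*[ij,v])/(EG - F^2), Gamma^v_ij = (E*[ij,v] - F*[ij,u])/(EG - F^2)
Gamma_uuu = -1669/1242, Gamma_uuv = 185/276, Gamma_uvv = -4573/4968, Gamma_vuu = -265/621, Gamma_vuv = 77/138, Gamma_vvv = -2521/2484
X = (3/4, -1/3), Y = (-3/4, -3) at the point

Answer: (nabla_X Y)^u = -20527/19872, (nabla_X Y)^v = -18787/9936


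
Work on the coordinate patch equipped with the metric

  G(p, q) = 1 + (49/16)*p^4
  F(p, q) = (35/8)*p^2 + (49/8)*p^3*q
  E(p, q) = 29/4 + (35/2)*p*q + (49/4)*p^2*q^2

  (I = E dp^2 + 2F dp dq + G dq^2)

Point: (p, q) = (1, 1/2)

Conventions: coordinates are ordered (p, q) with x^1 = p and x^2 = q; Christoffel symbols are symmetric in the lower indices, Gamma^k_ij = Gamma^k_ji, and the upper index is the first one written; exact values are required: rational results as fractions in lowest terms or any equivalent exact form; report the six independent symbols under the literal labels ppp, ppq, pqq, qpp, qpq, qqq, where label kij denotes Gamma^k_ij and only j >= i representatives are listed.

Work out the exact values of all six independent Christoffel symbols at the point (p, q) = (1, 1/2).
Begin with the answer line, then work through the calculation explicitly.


Answer: Gamma_ppp = 119/354, Gamma_ppq = 119/177, Gamma_pqq = 0, Gamma_qpp = 49/354, Gamma_qpq = 49/177, Gamma_qqq = 0

E = 305/16, F = 119/16, G = 65/16 at the point
E_p = 119/8, E_q = 119/4, F_p = 287/16, F_q = 49/8, G_p = 49/4, G_q = 0
EG - F^2 = 177/8;  g^inv = (8/177) * [[65/16, -119/16], [-119/16, 305/16]]
first-kind symbols [ij,l] = (1/2)(d_i g_jl + d_j g_il - d_l g_ij): [pp,p] = E_p/2 = 119/16, [pp,q] = F_p - E_q/2 = 49/16, [pq,p] = E_q/2 = 119/8, [pq,q] = G_p/2 = 49/8, [qq,p] = F_q - G_p/2 = 0, [qq,q] = G_q/2 = 0
Gamma^p_ij = (G*[ij,p] - F*[ij,q])/(EG - F^2), Gamma^q_ij = (E*[ij,q] - F*[ij,p])/(EG - F^2)


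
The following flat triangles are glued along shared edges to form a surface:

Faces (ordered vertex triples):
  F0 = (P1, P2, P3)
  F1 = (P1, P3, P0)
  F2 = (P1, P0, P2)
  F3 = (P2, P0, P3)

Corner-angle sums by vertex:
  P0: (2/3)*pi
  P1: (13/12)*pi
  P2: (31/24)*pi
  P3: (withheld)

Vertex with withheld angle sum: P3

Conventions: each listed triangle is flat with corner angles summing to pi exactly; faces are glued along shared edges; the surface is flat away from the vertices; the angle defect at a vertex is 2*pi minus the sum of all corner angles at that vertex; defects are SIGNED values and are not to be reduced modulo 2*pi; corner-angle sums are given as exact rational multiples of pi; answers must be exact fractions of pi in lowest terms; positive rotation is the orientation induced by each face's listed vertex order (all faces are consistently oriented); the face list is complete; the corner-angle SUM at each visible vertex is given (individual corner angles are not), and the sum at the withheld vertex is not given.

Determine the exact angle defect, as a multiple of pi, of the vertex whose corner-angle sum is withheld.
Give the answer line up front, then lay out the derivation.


Answer: defect(P3) = (25/24)*pi

V = 4, E = 6, F = 4; chi = V - E + F = 2
Gauss-Bonnet: total defect = 2*pi*chi = 4*pi; visible defects sum to (71/24)*pi


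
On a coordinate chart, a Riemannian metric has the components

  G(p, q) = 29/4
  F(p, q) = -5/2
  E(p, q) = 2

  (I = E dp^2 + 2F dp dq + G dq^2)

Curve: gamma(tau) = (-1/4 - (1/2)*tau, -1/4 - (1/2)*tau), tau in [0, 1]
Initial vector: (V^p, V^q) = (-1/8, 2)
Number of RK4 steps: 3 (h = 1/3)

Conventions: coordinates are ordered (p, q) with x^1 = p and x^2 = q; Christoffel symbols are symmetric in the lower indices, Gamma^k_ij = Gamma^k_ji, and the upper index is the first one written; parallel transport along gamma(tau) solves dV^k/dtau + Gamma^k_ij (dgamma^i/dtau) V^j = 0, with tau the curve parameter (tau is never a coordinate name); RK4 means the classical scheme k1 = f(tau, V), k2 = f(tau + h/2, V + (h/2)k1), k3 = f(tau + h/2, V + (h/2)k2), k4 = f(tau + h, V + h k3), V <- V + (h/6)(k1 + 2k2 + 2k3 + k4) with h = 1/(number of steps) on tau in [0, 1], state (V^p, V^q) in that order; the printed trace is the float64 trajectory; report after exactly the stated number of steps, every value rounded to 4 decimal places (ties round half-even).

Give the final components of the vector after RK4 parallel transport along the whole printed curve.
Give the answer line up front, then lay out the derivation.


Answer: V^p = -0.1250, V^q = 2.0000

gamma'(tau) = (-1/2, -1/2); f(tau, V)^k = -Gamma^k_ij(gamma(tau)) gamma'^i(tau) V^j; h = 1/3; intermediate values shown to 6 dp
curve data and Christoffel symbols at the stage parameters:
  tau = 0.000000: gamma = (-0.250000, -0.250000), gamma' = (-0.500000, -0.500000); Gamma_ppp = 0.000000, Gamma_ppq = 0.000000, Gamma_pqq = 0.000000, Gamma_qpp = 0.000000, Gamma_qpq = 0.000000, Gamma_qqq = 0.000000
  tau = 0.166667: gamma = (-0.333333, -0.333333), gamma' = (-0.500000, -0.500000); Gamma_ppp = 0.000000, Gamma_ppq = 0.000000, Gamma_pqq = 0.000000, Gamma_qpp = 0.000000, Gamma_qpq = 0.000000, Gamma_qqq = 0.000000
  tau = 0.333333: gamma = (-0.416667, -0.416667), gamma' = (-0.500000, -0.500000); Gamma_ppp = 0.000000, Gamma_ppq = 0.000000, Gamma_pqq = 0.000000, Gamma_qpp = 0.000000, Gamma_qpq = 0.000000, Gamma_qqq = 0.000000
  tau = 0.500000: gamma = (-0.500000, -0.500000), gamma' = (-0.500000, -0.500000); Gamma_ppp = 0.000000, Gamma_ppq = 0.000000, Gamma_pqq = 0.000000, Gamma_qpp = 0.000000, Gamma_qpq = 0.000000, Gamma_qqq = 0.000000
  tau = 0.666667: gamma = (-0.583333, -0.583333), gamma' = (-0.500000, -0.500000); Gamma_ppp = 0.000000, Gamma_ppq = 0.000000, Gamma_pqq = 0.000000, Gamma_qpp = 0.000000, Gamma_qpq = 0.000000, Gamma_qqq = 0.000000
  tau = 0.833333: gamma = (-0.666667, -0.666667), gamma' = (-0.500000, -0.500000); Gamma_ppp = 0.000000, Gamma_ppq = 0.000000, Gamma_pqq = 0.000000, Gamma_qpp = 0.000000, Gamma_qpq = 0.000000, Gamma_qqq = 0.000000
  tau = 1.000000: gamma = (-0.750000, -0.750000), gamma' = (-0.500000, -0.500000); Gamma_ppp = 0.000000, Gamma_ppq = 0.000000, Gamma_pqq = 0.000000, Gamma_qpp = 0.000000, Gamma_qpq = 0.000000, Gamma_qqq = 0.000000
step 0: V^p = -0.1250, V^q = 2.0000
step 1: k1 = (0.000000, 0.000000), k2 = (0.000000, 0.000000), k3 = (0.000000, 0.000000), k4 = (0.000000, 0.000000); V <- V + (h/6)(k1 + 2k2 + 2k3 + k4): V^p = -0.1250, V^q = 2.0000
step 2: k1 = (0.000000, 0.000000), k2 = (0.000000, 0.000000), k3 = (0.000000, 0.000000), k4 = (0.000000, 0.000000); V <- V + (h/6)(k1 + 2k2 + 2k3 + k4): V^p = -0.1250, V^q = 2.0000
step 3: k1 = (0.000000, 0.000000), k2 = (0.000000, 0.000000), k3 = (0.000000, 0.000000), k4 = (0.000000, 0.000000); V <- V + (h/6)(k1 + 2k2 + 2k3 + k4): V^p = -0.1250, V^q = 2.0000


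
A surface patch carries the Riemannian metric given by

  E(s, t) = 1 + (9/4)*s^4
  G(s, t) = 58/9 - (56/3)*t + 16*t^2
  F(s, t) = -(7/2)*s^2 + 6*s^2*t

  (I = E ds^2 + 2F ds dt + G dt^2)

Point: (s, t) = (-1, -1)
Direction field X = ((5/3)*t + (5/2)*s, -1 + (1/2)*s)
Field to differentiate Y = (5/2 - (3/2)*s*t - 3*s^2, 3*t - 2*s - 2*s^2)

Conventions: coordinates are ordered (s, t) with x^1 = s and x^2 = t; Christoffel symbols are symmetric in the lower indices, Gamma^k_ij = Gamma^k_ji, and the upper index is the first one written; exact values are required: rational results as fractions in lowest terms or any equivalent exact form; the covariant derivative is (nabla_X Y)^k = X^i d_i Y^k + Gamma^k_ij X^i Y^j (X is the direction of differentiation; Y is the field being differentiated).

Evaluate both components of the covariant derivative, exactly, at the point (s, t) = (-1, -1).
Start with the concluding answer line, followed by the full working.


Answer: (nabla_X Y)^s = -15049/446, (nabla_X Y)^t = -15803/1338

E = 13/4, F = -19/2, G = 370/9 at the point
E_s = -9, E_t = 0, F_s = 19, F_t = 6, G_s = 0, G_t = -152/3
EG - F^2 = 1561/36;  g^inv = (36/1561) * [[370/9, 19/2], [19/2, 13/4]]
first-kind symbols [ij,l] = (1/2)(d_i g_jl + d_j g_il - d_l g_ij): [ss,s] = E_s/2 = -9/2, [ss,t] = F_s - E_t/2 = 19, [st,s] = E_t/2 = 0, [st,t] = G_s/2 = 0, [tt,s] = F_t - G_s/2 = 6, [tt,t] = G_t/2 = -76/3
Gamma^s_ij = (G*[ij,s] - F*[ij,t])/(EG - F^2), Gamma^t_ij = (E*[ij,t] - F*[ij,s])/(EG - F^2)
Gamma_sss = -162/1561, Gamma_sst = 0, Gamma_stt = 216/1561, Gamma_tss = 684/1561, Gamma_tst = 0, Gamma_ttt = -912/1561
X = (-25/6, -3/2), Y = (-2, -3) at the point


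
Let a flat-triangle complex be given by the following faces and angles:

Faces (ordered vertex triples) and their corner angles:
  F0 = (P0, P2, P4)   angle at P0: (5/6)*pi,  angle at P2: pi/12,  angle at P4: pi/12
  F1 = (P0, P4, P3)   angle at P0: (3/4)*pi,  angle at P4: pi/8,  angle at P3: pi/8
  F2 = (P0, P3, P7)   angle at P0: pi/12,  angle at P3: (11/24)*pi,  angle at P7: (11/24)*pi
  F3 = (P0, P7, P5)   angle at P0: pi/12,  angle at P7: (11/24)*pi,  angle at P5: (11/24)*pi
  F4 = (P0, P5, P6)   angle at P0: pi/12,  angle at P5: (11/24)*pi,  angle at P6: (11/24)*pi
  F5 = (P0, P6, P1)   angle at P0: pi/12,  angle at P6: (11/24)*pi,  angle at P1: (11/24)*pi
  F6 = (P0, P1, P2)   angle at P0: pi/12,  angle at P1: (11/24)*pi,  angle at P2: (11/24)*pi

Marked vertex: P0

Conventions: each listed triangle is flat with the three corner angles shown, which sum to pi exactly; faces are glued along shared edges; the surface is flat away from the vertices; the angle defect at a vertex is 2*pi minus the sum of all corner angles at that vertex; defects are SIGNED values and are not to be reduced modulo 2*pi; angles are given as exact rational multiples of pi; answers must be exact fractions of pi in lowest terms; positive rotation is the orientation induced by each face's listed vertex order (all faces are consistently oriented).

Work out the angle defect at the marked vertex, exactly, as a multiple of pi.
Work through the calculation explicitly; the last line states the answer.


Sum of corner angles at P0: 2*pi
defect = 2*pi - 2*pi

Answer: defect(P0) = 0


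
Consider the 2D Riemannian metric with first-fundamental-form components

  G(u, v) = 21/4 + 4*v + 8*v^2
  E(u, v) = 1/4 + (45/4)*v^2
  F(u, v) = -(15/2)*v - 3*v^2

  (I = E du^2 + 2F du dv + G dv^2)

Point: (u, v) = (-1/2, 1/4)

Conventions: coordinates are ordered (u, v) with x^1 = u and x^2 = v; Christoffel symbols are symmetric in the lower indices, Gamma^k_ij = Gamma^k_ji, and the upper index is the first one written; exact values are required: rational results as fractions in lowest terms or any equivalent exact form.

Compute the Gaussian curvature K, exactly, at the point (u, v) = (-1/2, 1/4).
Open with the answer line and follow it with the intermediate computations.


Answer: K = -22960/8649

E = 61/64, F = -33/16, G = 27/4, EG - F^2 = 279/128 at the point
E_u = 0, E_v = 45/8, F_u = 0, F_v = -9, G_u = 0, G_v = 8
E_vv = 45/2, F_uv = 0, G_uu = 0
By Brioschi, K is (det M1 - det M2) divided by (EG - F^2) squared.
M1 = [[-E_vv/2 + F_uv - G_uu/2, E_u/2, F_u - E_v/2], [F_v - G_u/2, E, F], [G_v/2, F, G]] = [[-45/4, 0, -45/16], [-9, 61/64, -33/16], [4, -33/16, 27/4]]; det M1 = -33795/512
M2 = [[0, E_v/2, G_u/2], [E_v/2, E, F], [G_u/2, F, G]] = [[0, 45/16, 0], [45/16, 61/64, -33/16], [0, -33/16, 27/4]]; det M2 = -54675/1024
det M1 - det M2 = -12915/1024; K = -12915/1024 / (279/128)^2 = -22960/8649
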